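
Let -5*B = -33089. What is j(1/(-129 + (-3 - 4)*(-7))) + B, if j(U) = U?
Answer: 529423/80 ≈ 6617.8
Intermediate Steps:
B = 33089/5 (B = -⅕*(-33089) = 33089/5 ≈ 6617.8)
j(1/(-129 + (-3 - 4)*(-7))) + B = 1/(-129 + (-3 - 4)*(-7)) + 33089/5 = 1/(-129 - 7*(-7)) + 33089/5 = 1/(-129 + 49) + 33089/5 = 1/(-80) + 33089/5 = -1/80 + 33089/5 = 529423/80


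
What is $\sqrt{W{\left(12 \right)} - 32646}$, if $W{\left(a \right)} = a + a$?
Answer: $i \sqrt{32622} \approx 180.62 i$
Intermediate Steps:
$W{\left(a \right)} = 2 a$
$\sqrt{W{\left(12 \right)} - 32646} = \sqrt{2 \cdot 12 - 32646} = \sqrt{24 - 32646} = \sqrt{-32622} = i \sqrt{32622}$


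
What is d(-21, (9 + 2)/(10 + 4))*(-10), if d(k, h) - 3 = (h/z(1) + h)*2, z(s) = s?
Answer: -430/7 ≈ -61.429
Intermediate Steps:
d(k, h) = 3 + 4*h (d(k, h) = 3 + (h/1 + h)*2 = 3 + (h*1 + h)*2 = 3 + (h + h)*2 = 3 + (2*h)*2 = 3 + 4*h)
d(-21, (9 + 2)/(10 + 4))*(-10) = (3 + 4*((9 + 2)/(10 + 4)))*(-10) = (3 + 4*(11/14))*(-10) = (3 + 22/7)*(-10) = (43/7)*(-10) = -430/7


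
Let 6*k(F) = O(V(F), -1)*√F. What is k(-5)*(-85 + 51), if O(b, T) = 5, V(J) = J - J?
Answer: -85*I*√5/3 ≈ -63.355*I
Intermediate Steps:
V(J) = 0
k(F) = 5*√F/6 (k(F) = (5*√F)/6 = 5*√F/6)
k(-5)*(-85 + 51) = (5*√(-5)/6)*(-85 + 51) = (5*(I*√5)/6)*(-34) = (5*I*√5/6)*(-34) = -85*I*√5/3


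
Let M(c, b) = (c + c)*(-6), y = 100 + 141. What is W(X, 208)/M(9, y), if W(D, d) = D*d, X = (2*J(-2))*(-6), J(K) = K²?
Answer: 832/9 ≈ 92.444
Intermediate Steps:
y = 241
M(c, b) = -12*c (M(c, b) = (2*c)*(-6) = -12*c)
X = -48 (X = (2*(-2)²)*(-6) = (2*4)*(-6) = 8*(-6) = -48)
W(X, 208)/M(9, y) = (-48*208)/((-12*9)) = -9984/(-108) = -9984*(-1/108) = 832/9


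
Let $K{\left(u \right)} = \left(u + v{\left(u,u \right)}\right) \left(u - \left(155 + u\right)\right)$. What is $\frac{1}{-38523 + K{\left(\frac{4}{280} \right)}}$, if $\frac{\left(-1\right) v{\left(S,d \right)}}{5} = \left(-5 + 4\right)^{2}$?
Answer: $- \frac{14}{528503} \approx -2.649 \cdot 10^{-5}$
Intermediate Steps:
$v{\left(S,d \right)} = -5$ ($v{\left(S,d \right)} = - 5 \left(-5 + 4\right)^{2} = - 5 \left(-1\right)^{2} = \left(-5\right) 1 = -5$)
$K{\left(u \right)} = 775 - 155 u$ ($K{\left(u \right)} = \left(u - 5\right) \left(u - \left(155 + u\right)\right) = \left(-5 + u\right) \left(-155\right) = 775 - 155 u$)
$\frac{1}{-38523 + K{\left(\frac{4}{280} \right)}} = \frac{1}{-38523 + \left(775 - 155 \cdot \frac{4}{280}\right)} = \frac{1}{-38523 + \left(775 - 155 \cdot 4 \cdot \frac{1}{280}\right)} = \frac{1}{-38523 + \left(775 - \frac{31}{14}\right)} = \frac{1}{-38523 + \frac{10819}{14}} = \frac{1}{- \frac{528503}{14}} = - \frac{14}{528503}$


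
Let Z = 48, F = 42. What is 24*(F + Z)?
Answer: 2160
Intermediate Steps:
24*(F + Z) = 24*(42 + 48) = 24*90 = 2160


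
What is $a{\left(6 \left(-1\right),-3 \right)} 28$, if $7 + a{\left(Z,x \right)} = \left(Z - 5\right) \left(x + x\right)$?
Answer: $1652$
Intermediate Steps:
$a{\left(Z,x \right)} = -7 + 2 x \left(-5 + Z\right)$ ($a{\left(Z,x \right)} = -7 + \left(Z - 5\right) \left(x + x\right) = -7 + \left(-5 + Z\right) 2 x = -7 + 2 x \left(-5 + Z\right)$)
$a{\left(6 \left(-1\right),-3 \right)} 28 = \left(-7 - -30 + 2 \cdot 6 \left(-1\right) \left(-3\right)\right) 28 = \left(-7 + 30 + 2 \left(-6\right) \left(-3\right)\right) 28 = \left(-7 + 30 + 36\right) 28 = 59 \cdot 28 = 1652$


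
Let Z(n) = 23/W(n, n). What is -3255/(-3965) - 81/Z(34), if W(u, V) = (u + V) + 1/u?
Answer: -148061847/620126 ≈ -238.76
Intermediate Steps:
W(u, V) = V + u + 1/u (W(u, V) = (V + u) + 1/u = V + u + 1/u)
Z(n) = 23/(1/n + 2*n) (Z(n) = 23/(n + n + 1/n) = 23/(1/n + 2*n))
-3255/(-3965) - 81/Z(34) = -3255/(-3965) - 81/(23*34/(1 + 2*34²)) = -3255*(-1/3965) - 81/(23*34/(1 + 2*1156)) = 651/793 - 81/(23*34/(1 + 2312)) = 651/793 - 81/(23*34/2313) = 651/793 - 81/(23*34*(1/2313)) = 651/793 - 81/782/2313 = 651/793 - 81*2313/782 = 651/793 - 187353/782 = -148061847/620126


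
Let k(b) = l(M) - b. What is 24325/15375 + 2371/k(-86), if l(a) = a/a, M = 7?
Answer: 171424/5945 ≈ 28.835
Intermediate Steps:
l(a) = 1
k(b) = 1 - b
24325/15375 + 2371/k(-86) = 24325/15375 + 2371/(1 - 1*(-86)) = 24325*(1/15375) + 2371/(1 + 86) = 973/615 + 2371/87 = 171424/5945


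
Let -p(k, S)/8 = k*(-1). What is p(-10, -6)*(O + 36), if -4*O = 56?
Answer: -1760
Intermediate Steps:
p(k, S) = 8*k (p(k, S) = -8*k*(-1) = -(-8)*k = 8*k)
O = -14 (O = -1/4*56 = -14)
p(-10, -6)*(O + 36) = (8*(-10))*(-14 + 36) = -80*22 = -1760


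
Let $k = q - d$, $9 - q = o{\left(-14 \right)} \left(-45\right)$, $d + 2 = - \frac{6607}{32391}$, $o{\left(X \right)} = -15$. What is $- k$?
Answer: $\frac{21501017}{32391} \approx 663.8$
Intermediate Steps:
$d = - \frac{71389}{32391}$ ($d = -2 - \frac{6607}{32391} = - \frac{71389}{32391} \approx -2.204$)
$q = -666$ ($q = 9 - \left(-15\right) \left(-45\right) = 9 - 675 = -666$)
$k = - \frac{21501017}{32391}$ ($k = -666 - - \frac{71389}{32391} = -666 + \frac{71389}{32391} = - \frac{21501017}{32391} \approx -663.8$)
$- k = \left(-1\right) \left(- \frac{21501017}{32391}\right) = \frac{21501017}{32391}$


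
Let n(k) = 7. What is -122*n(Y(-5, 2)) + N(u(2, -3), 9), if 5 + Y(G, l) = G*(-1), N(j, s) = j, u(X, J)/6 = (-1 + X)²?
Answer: -848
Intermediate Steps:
u(X, J) = 6*(-1 + X)²
Y(G, l) = -5 - G (Y(G, l) = -5 + G*(-1) = -5 - G)
-122*n(Y(-5, 2)) + N(u(2, -3), 9) = -122*7 + 6*(-1 + 2)² = -854 + 6*1² = -854 + 6*1 = -854 + 6 = -848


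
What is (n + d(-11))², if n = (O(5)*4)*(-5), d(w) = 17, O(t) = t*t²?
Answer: 6165289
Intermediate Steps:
O(t) = t³
n = -2500 (n = (5³*4)*(-5) = (125*4)*(-5) = 500*(-5) = -2500)
(n + d(-11))² = (-2500 + 17)² = (-2483)² = 6165289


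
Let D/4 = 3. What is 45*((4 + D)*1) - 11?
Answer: 709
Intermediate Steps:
D = 12 (D = 4*3 = 12)
45*((4 + D)*1) - 11 = 45*((4 + 12)*1) - 11 = 45*(16*1) - 11 = 45*16 - 11 = 720 - 11 = 709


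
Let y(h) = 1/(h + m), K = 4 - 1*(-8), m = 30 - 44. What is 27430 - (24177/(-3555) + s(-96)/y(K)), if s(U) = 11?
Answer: 32538679/1185 ≈ 27459.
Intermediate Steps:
m = -14
K = 12 (K = 4 + 8 = 12)
y(h) = 1/(-14 + h) (y(h) = 1/(h - 14) = 1/(-14 + h))
27430 - (24177/(-3555) + s(-96)/y(K)) = 27430 - (24177/(-3555) + 11/(1/(-14 + 12))) = 27430 - (24177*(-1/3555) + 11/(1/(-2))) = 27430 - (-8059/1185 + 11/(-½)) = 27430 - (-8059/1185 + 11*(-2)) = 27430 - (-8059/1185 - 22) = 27430 - 1*(-34129/1185) = 27430 + 34129/1185 = 32538679/1185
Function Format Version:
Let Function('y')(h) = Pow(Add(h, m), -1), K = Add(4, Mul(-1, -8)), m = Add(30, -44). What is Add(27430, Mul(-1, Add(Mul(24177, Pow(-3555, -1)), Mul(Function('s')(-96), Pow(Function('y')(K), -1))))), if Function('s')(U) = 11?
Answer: Rational(32538679, 1185) ≈ 27459.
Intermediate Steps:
m = -14
K = 12 (K = Add(4, 8) = 12)
Function('y')(h) = Pow(Add(-14, h), -1) (Function('y')(h) = Pow(Add(h, -14), -1) = Pow(Add(-14, h), -1))
Add(27430, Mul(-1, Add(Mul(24177, Pow(-3555, -1)), Mul(Function('s')(-96), Pow(Function('y')(K), -1))))) = Add(27430, Mul(-1, Add(Mul(24177, Pow(-3555, -1)), Mul(11, Pow(Pow(Add(-14, 12), -1), -1))))) = Add(27430, Mul(-1, Add(Mul(24177, Rational(-1, 3555)), Mul(11, Pow(Pow(-2, -1), -1))))) = Add(27430, Mul(-1, Add(Rational(-8059, 1185), Mul(11, Pow(Rational(-1, 2), -1))))) = Add(27430, Mul(-1, Add(Rational(-8059, 1185), Mul(11, -2)))) = Add(27430, Mul(-1, Add(Rational(-8059, 1185), -22))) = Add(27430, Mul(-1, Rational(-34129, 1185))) = Add(27430, Rational(34129, 1185)) = Rational(32538679, 1185)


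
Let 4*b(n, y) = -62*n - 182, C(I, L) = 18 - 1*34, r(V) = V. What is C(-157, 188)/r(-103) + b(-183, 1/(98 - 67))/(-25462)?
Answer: 119919/2622586 ≈ 0.045725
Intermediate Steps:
C(I, L) = -16 (C(I, L) = 18 - 34 = -16)
b(n, y) = -91/2 - 31*n/2 (b(n, y) = (-62*n - 182)/4 = (-182 - 62*n)/4 = -91/2 - 31*n/2)
C(-157, 188)/r(-103) + b(-183, 1/(98 - 67))/(-25462) = -16/(-103) + (-91/2 - 31/2*(-183))/(-25462) = -16*(-1/103) + (-91/2 + 5673/2)*(-1/25462) = 16/103 + 2791*(-1/25462) = 16/103 - 2791/25462 = 119919/2622586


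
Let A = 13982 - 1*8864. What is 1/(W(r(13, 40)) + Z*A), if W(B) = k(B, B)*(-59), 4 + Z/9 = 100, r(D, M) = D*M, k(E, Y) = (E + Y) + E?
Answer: 1/4329912 ≈ 2.3095e-7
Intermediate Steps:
A = 5118 (A = 13982 - 8864 = 5118)
k(E, Y) = Y + 2*E
Z = 864 (Z = -36 + 9*100 = -36 + 900 = 864)
W(B) = -177*B (W(B) = (B + 2*B)*(-59) = (3*B)*(-59) = -177*B)
1/(W(r(13, 40)) + Z*A) = 1/(-2301*40 + 864*5118) = 1/(-177*520 + 4421952) = 1/(-92040 + 4421952) = 1/4329912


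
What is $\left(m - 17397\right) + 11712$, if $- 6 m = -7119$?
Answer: $- \frac{8997}{2} \approx -4498.5$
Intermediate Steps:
$m = \frac{2373}{2}$ ($m = \left(- \frac{1}{6}\right) \left(-7119\right) = \frac{2373}{2} \approx 1186.5$)
$\left(m - 17397\right) + 11712 = \left(\frac{2373}{2} - 17397\right) + 11712 = - \frac{32421}{2} + 11712 = - \frac{8997}{2}$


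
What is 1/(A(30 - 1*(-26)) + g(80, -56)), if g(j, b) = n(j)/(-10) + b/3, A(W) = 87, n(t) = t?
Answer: 3/181 ≈ 0.016575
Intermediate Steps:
g(j, b) = -j/10 + b/3 (g(j, b) = j/(-10) + b/3 = j*(-1/10) + b*(1/3) = -j/10 + b/3)
1/(A(30 - 1*(-26)) + g(80, -56)) = 1/(87 + (-1/10*80 + (1/3)*(-56))) = 1/(87 + (-8 - 56/3)) = 1/(87 - 80/3) = 1/(181/3) = 3/181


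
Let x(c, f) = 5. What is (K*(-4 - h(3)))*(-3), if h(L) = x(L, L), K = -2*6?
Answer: -324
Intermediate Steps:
K = -12
h(L) = 5
(K*(-4 - h(3)))*(-3) = -12*(-4 - 1*5)*(-3) = -12*(-4 - 5)*(-3) = -12*(-9)*(-3) = 108*(-3) = -324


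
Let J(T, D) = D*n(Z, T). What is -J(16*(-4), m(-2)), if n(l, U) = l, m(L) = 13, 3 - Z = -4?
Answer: -91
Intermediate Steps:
Z = 7 (Z = 3 - 1*(-4) = 3 + 4 = 7)
J(T, D) = 7*D (J(T, D) = D*7 = 7*D)
-J(16*(-4), m(-2)) = -7*13 = -1*91 = -91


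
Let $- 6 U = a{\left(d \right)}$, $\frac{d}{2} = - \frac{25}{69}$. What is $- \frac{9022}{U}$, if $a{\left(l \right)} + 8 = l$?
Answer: $- \frac{1867554}{301} \approx -6204.5$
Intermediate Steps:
$d = - \frac{50}{69}$ ($d = 2 \left(- \frac{25}{69}\right) = - \frac{50}{69} \approx -0.72464$)
$a{\left(l \right)} = -8 + l$
$U = \frac{301}{207}$ ($U = - \frac{-8 - \frac{50}{69}}{6} = \left(- \frac{1}{6}\right) \left(- \frac{602}{69}\right) = \frac{301}{207} \approx 1.4541$)
$- \frac{9022}{U} = - \frac{9022}{\frac{301}{207}} = \left(-9022\right) \frac{207}{301} = - \frac{1867554}{301}$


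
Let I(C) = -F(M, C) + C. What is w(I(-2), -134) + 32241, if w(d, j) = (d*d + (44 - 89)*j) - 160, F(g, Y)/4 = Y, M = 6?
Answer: 38147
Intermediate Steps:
F(g, Y) = 4*Y
I(C) = -3*C (I(C) = -4*C + C = -3*C)
w(d, j) = -160 + d² - 45*j (w(d, j) = (d² - 45*j) - 160 = -160 + d² - 45*j)
w(I(-2), -134) + 32241 = (-160 + (-3*(-2))² - 45*(-134)) + 32241 = (-160 + 6² + 6030) + 32241 = (-160 + 36 + 6030) + 32241 = 5906 + 32241 = 38147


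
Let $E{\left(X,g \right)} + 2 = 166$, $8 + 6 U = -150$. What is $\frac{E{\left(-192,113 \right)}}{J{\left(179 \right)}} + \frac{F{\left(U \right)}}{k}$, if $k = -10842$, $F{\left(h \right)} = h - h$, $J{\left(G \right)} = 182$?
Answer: $\frac{82}{91} \approx 0.9011$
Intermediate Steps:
$U = - \frac{79}{3}$ ($U = - \frac{4}{3} + \frac{1}{6} \left(-150\right) = - \frac{4}{3} - 25 = - \frac{79}{3} \approx -26.333$)
$F{\left(h \right)} = 0$
$E{\left(X,g \right)} = 164$ ($E{\left(X,g \right)} = -2 + 166 = 164$)
$\frac{E{\left(-192,113 \right)}}{J{\left(179 \right)}} + \frac{F{\left(U \right)}}{k} = \frac{164}{182} + \frac{0}{-10842} = 164 \cdot \frac{1}{182} + 0 \left(- \frac{1}{10842}\right) = \frac{82}{91} + 0 = \frac{82}{91}$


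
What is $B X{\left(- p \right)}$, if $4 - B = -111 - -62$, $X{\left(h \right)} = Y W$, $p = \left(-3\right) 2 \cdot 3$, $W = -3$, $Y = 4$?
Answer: $-636$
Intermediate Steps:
$p = -18$ ($p = \left(-6\right) 3 = -18$)
$X{\left(h \right)} = -12$ ($X{\left(h \right)} = 4 \left(-3\right) = -12$)
$B = 53$ ($B = 4 - \left(-111 - -62\right) = 4 - \left(-111 + 62\right) = 4 - -49 = 4 + 49 = 53$)
$B X{\left(- p \right)} = 53 \left(-12\right) = -636$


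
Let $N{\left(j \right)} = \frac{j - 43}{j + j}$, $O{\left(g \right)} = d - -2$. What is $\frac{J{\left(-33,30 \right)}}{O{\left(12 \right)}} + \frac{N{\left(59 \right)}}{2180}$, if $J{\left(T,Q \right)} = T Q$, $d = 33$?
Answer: $- \frac{6366676}{225085} \approx -28.286$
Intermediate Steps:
$O{\left(g \right)} = 35$ ($O{\left(g \right)} = 33 - -2 = 33 + 2 = 35$)
$N{\left(j \right)} = \frac{-43 + j}{2 j}$
$J{\left(T,Q \right)} = Q T$
$\frac{J{\left(-33,30 \right)}}{O{\left(12 \right)}} + \frac{N{\left(59 \right)}}{2180} = \frac{30 \left(-33\right)}{35} + \frac{\frac{1}{2} \cdot \frac{1}{59} \left(-43 + 59\right)}{2180} = \left(-990\right) \frac{1}{35} + \frac{1}{2} \cdot \frac{1}{59} \cdot 16 \cdot \frac{1}{2180} = - \frac{198}{7} + \frac{8}{59} \cdot \frac{1}{2180} = - \frac{198}{7} + \frac{2}{32155} = - \frac{6366676}{225085}$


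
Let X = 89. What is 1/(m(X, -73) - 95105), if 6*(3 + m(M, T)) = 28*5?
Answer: -3/285254 ≈ -1.0517e-5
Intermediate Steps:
m(M, T) = 61/3 (m(M, T) = -3 + (28*5)/6 = -3 + (⅙)*140 = -3 + 70/3 = 61/3)
1/(m(X, -73) - 95105) = 1/(61/3 - 95105) = 1/(-285254/3) = -3/285254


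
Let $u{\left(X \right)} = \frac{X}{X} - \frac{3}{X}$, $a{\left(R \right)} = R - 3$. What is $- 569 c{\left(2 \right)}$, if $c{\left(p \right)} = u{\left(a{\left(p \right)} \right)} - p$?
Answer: $-1138$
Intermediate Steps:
$a{\left(R \right)} = -3 + R$
$u{\left(X \right)} = 1 - \frac{3}{X}$
$c{\left(p \right)} = - p + \frac{-6 + p}{-3 + p}$ ($c{\left(p \right)} = \frac{-3 + \left(-3 + p\right)}{-3 + p} - p = \frac{-6 + p}{-3 + p} - p = - p + \frac{-6 + p}{-3 + p}$)
$- 569 c{\left(2 \right)} = - 569 \frac{-6 + 2 - 2 \left(-3 + 2\right)}{-3 + 2} = - 569 \frac{-6 + 2 - 2 \left(-1\right)}{-1} = - 569 \left(- (-6 + 2 + 2)\right) = - 569 \left(\left(-1\right) \left(-2\right)\right) = \left(-569\right) 2 = -1138$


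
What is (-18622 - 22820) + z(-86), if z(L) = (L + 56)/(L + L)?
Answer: -3563997/86 ≈ -41442.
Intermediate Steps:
z(L) = (56 + L)/(2*L) (z(L) = (56 + L)/((2*L)) = (56 + L)*(1/(2*L)) = (56 + L)/(2*L))
(-18622 - 22820) + z(-86) = (-18622 - 22820) + (½)*(56 - 86)/(-86) = -41442 + (½)*(-1/86)*(-30) = -41442 + 15/86 = -3563997/86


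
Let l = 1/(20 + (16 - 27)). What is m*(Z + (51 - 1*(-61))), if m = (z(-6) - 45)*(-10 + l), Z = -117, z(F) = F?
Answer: -7565/3 ≈ -2521.7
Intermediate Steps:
l = 1/9 (l = 1/(20 - 11) = 1/9 ≈ 0.11111)
m = 1513/3 (m = (-6 - 45)*(-10 + 1/9) = -51*(-89/9) = 1513/3 ≈ 504.33)
m*(Z + (51 - 1*(-61))) = 1513*(-117 + (51 - 1*(-61)))/3 = 1513*(-117 + (51 + 61))/3 = 1513*(-117 + 112)/3 = (1513/3)*(-5) = -7565/3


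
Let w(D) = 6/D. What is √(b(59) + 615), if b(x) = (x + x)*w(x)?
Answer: √627 ≈ 25.040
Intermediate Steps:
b(x) = 12 (b(x) = (x + x)*(6/x) = (2*x)*(6/x) = 12)
√(b(59) + 615) = √(12 + 615) = √627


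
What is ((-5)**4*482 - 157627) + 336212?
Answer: 479835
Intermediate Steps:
((-5)**4*482 - 157627) + 336212 = (625*482 - 157627) + 336212 = (301250 - 157627) + 336212 = 143623 + 336212 = 479835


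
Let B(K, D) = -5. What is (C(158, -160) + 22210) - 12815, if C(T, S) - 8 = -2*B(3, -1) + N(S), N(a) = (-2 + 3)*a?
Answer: 9253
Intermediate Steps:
N(a) = a (N(a) = 1*a = a)
C(T, S) = 18 + S (C(T, S) = 8 + (-2*(-5) + S) = 8 + (10 + S) = 18 + S)
(C(158, -160) + 22210) - 12815 = ((18 - 160) + 22210) - 12815 = (-142 + 22210) - 12815 = 22068 - 12815 = 9253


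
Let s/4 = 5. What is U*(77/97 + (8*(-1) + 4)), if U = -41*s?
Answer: 255020/97 ≈ 2629.1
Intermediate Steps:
s = 20 (s = 4*5 = 20)
U = -820 (U = -41*20 = -820)
U*(77/97 + (8*(-1) + 4)) = -820*(77/97 + (8*(-1) + 4)) = -820*(77*(1/97) + (-8 + 4)) = -820*(77/97 - 4) = -820*(-311/97) = 255020/97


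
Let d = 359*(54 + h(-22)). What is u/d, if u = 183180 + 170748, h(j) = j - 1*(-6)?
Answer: 176964/6821 ≈ 25.944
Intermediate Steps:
h(j) = 6 + j (h(j) = j + 6 = 6 + j)
d = 13642 (d = 359*(54 + (6 - 22)) = 359*(54 - 16) = 359*38 = 13642)
u = 353928
u/d = 353928/13642 = 353928*(1/13642) = 176964/6821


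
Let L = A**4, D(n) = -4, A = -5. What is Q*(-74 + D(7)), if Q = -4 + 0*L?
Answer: 312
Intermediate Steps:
L = 625 (L = (-5)**4 = 625)
Q = -4 (Q = -4 + 0*625 = -4 + 0 = -4)
Q*(-74 + D(7)) = -4*(-74 - 4) = -4*(-78) = 312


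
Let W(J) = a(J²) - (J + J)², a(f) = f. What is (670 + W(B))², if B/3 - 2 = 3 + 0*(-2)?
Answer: 25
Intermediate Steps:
B = 15 (B = 6 + 3*(3 + 0*(-2)) = 6 + 3*(3 + 0) = 6 + 3*3 = 6 + 9 = 15)
W(J) = -3*J² (W(J) = J² - (J + J)² = J² - (2*J)² = J² - 4*J² = -3*J²)
(670 + W(B))² = (670 - 3*15²)² = (670 - 3*225)² = (670 - 675)² = (-5)² = 25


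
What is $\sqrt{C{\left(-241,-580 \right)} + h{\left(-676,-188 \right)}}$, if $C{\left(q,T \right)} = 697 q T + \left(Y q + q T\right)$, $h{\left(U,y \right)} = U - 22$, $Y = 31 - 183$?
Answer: $\sqrt{97602374} \approx 9879.4$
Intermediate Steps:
$Y = -152$ ($Y = 31 - 183 = -152$)
$h{\left(U,y \right)} = -22 + U$ ($h{\left(U,y \right)} = U - 22 = -22 + U$)
$C{\left(q,T \right)} = - 152 q + 698 T q$ ($C{\left(q,T \right)} = 697 q T + \left(- 152 q + q T\right) = 697 T q + \left(- 152 q + T q\right) = - 152 q + 698 T q$)
$\sqrt{C{\left(-241,-580 \right)} + h{\left(-676,-188 \right)}} = \sqrt{2 \left(-241\right) \left(-76 + 349 \left(-580\right)\right) - 698} = \sqrt{2 \left(-241\right) \left(-76 - 202420\right) - 698} = \sqrt{2 \left(-241\right) \left(-202496\right) - 698} = \sqrt{97603072 - 698} = \sqrt{97602374}$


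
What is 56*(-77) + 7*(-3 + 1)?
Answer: -4326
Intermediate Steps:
56*(-77) + 7*(-3 + 1) = -4312 + 7*(-2) = -4312 - 14 = -4326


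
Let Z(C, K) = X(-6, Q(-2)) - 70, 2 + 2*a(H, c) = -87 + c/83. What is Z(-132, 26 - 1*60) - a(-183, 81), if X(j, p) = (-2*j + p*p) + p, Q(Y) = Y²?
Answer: 499/83 ≈ 6.0120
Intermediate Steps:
a(H, c) = -89/2 + c/166 (a(H, c) = -1 + (-87 + c/83)/2 = -1 + (-87/2 + c/166) = -89/2 + c/166)
X(j, p) = p + p² - 2*j (X(j, p) = (-2*j + p²) + p = (p² - 2*j) + p = p + p² - 2*j)
Z(C, K) = -38 (Z(C, K) = ((-2)² + ((-2)²)² - 2*(-6)) - 70 = (4 + 4² + 12) - 70 = (4 + 16 + 12) - 70 = 32 - 70 = -38)
Z(-132, 26 - 1*60) - a(-183, 81) = -38 - (-89/2 + (1/166)*81) = -38 - (-89/2 + 81/166) = -38 - 1*(-3653/83) = -38 + 3653/83 = 499/83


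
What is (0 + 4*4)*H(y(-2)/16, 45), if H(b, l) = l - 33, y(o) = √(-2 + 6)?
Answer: 192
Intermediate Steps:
y(o) = 2 (y(o) = √4 = 2)
H(b, l) = -33 + l
(0 + 4*4)*H(y(-2)/16, 45) = (0 + 4*4)*(-33 + 45) = (0 + 16)*12 = 16*12 = 192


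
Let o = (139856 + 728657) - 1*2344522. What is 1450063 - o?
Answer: 2926072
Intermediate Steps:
o = -1476009 (o = 868513 - 2344522 = -1476009)
1450063 - o = 1450063 - 1*(-1476009) = 1450063 + 1476009 = 2926072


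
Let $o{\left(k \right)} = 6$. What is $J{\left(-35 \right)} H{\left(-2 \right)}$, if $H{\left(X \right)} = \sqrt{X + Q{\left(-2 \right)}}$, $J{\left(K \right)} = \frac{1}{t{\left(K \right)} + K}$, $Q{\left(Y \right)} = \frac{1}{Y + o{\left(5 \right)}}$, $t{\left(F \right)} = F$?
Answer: $- \frac{i \sqrt{7}}{140} \approx - 0.018898 i$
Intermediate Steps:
$Q{\left(Y \right)} = \frac{1}{6 + Y}$ ($Q{\left(Y \right)} = \frac{1}{Y + 6} = \frac{1}{6 + Y}$)
$J{\left(K \right)} = \frac{1}{2 K}$ ($J{\left(K \right)} = \frac{1}{K + K} = \frac{1}{2 K}$)
$H{\left(X \right)} = \sqrt{\frac{1}{4} + X}$ ($H{\left(X \right)} = \sqrt{X + \frac{1}{6 - 2}} = \sqrt{X + \frac{1}{4}} = \sqrt{\frac{1}{4} + X}$)
$J{\left(-35 \right)} H{\left(-2 \right)} = \frac{1}{2 \left(-35\right)} \frac{\sqrt{1 + 4 \left(-2\right)}}{2} = \frac{1}{2} \left(- \frac{1}{35}\right) \frac{\sqrt{1 - 8}}{2} = - \frac{\frac{1}{2} \sqrt{-7}}{70} = - \frac{\frac{1}{2} i \sqrt{7}}{70} = - \frac{i \sqrt{7}}{140}$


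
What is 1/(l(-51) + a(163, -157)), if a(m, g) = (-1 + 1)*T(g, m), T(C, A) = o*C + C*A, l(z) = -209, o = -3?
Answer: -1/209 ≈ -0.0047847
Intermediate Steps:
T(C, A) = -3*C + A*C (T(C, A) = -3*C + C*A = -3*C + A*C)
a(m, g) = 0 (a(m, g) = (-1 + 1)*(g*(-3 + m)) = 0*(g*(-3 + m)) = 0)
1/(l(-51) + a(163, -157)) = 1/(-209 + 0) = 1/(-209) = -1/209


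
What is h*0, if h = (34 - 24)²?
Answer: 0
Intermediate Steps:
h = 100 (h = 10² = 100)
h*0 = 100*0 = 0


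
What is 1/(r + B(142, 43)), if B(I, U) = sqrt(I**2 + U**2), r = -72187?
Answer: -72187/5210940956 - sqrt(22013)/5210940956 ≈ -1.3881e-5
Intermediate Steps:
1/(r + B(142, 43)) = 1/(-72187 + sqrt(142**2 + 43**2)) = 1/(-72187 + sqrt(20164 + 1849)) = 1/(-72187 + sqrt(22013))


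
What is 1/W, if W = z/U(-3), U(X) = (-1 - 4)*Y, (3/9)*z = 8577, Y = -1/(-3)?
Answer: -5/77193 ≈ -6.4773e-5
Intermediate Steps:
Y = ⅓ (Y = -1*(-⅓) = ⅓ ≈ 0.33333)
z = 25731 (z = 3*8577 = 25731)
U(X) = -5/3 (U(X) = (-1 - 4)*(⅓) = -5*⅓ = -5/3)
W = -77193/5 (W = 25731/(-5/3) = 25731*(-⅗) = -77193/5 ≈ -15439.)
1/W = 1/(-77193/5) = -5/77193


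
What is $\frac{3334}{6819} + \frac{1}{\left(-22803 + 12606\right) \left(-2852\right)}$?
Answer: $\frac{32319624905}{66103031412} \approx 0.48893$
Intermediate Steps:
$\frac{3334}{6819} + \frac{1}{\left(-22803 + 12606\right) \left(-2852\right)} = 3334 \cdot \frac{1}{6819} + \frac{1}{-10197} \left(- \frac{1}{2852}\right) = \frac{3334}{6819} - - \frac{1}{29081844} = \frac{3334}{6819} + \frac{1}{29081844} = \frac{32319624905}{66103031412}$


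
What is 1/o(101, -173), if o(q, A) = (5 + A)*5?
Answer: -1/840 ≈ -0.0011905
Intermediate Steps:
o(q, A) = 25 + 5*A
1/o(101, -173) = 1/(25 + 5*(-173)) = 1/(25 - 865) = 1/(-840) = -1/840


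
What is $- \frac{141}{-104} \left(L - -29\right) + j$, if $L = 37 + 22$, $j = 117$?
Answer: $\frac{3072}{13} \approx 236.31$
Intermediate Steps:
$L = 59$
$- \frac{141}{-104} \left(L - -29\right) + j = - \frac{141}{-104} \left(59 - -29\right) + 117 = \left(-141\right) \left(- \frac{1}{104}\right) \left(59 + 29\right) + 117 = \frac{141}{104} \cdot 88 + 117 = \frac{1551}{13} + 117 = \frac{3072}{13}$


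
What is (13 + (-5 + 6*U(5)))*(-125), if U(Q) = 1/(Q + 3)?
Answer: -4375/4 ≈ -1093.8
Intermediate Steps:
U(Q) = 1/(3 + Q)
(13 + (-5 + 6*U(5)))*(-125) = (13 + (-5 + 6/(3 + 5)))*(-125) = (13 + (-5 + 6/8))*(-125) = (13 + (-5 + 6*(⅛)))*(-125) = (13 + (-5 + ¾))*(-125) = (13 - 17/4)*(-125) = (35/4)*(-125) = -4375/4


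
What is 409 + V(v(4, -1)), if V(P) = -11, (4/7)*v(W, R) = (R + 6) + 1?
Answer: 398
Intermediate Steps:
v(W, R) = 49/4 + 7*R/4 (v(W, R) = 7*((R + 6) + 1)/4 = 7*((6 + R) + 1)/4 = 7*(7 + R)/4 = 49/4 + 7*R/4)
409 + V(v(4, -1)) = 409 - 11 = 398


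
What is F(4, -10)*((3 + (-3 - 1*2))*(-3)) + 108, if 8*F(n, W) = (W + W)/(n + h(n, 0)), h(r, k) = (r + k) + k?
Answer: 849/8 ≈ 106.13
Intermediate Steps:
h(r, k) = r + 2*k (h(r, k) = (k + r) + k = r + 2*k)
F(n, W) = W/(8*n) (F(n, W) = ((W + W)/(n + (n + 2*0)))/8 = ((2*W)/(n + (n + 0)))/8 = ((2*W)/(n + n))/8 = ((2*W)/((2*n)))/8 = ((2*W)*(1/(2*n)))/8 = (W/n)/8 = W/(8*n))
F(4, -10)*((3 + (-3 - 1*2))*(-3)) + 108 = ((⅛)*(-10)/4)*((3 + (-3 - 1*2))*(-3)) + 108 = ((⅛)*(-10)*(¼))*((3 + (-3 - 2))*(-3)) + 108 = -5*(3 - 5)*(-3)/16 + 108 = -(-5)*(-3)/8 + 108 = -5/16*6 + 108 = -15/8 + 108 = 849/8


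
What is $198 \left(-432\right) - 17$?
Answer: $-85553$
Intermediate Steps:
$198 \left(-432\right) - 17 = -85536 - 17 = -85553$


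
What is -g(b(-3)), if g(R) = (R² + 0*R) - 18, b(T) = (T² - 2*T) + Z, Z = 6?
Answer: -423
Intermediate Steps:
b(T) = 6 + T² - 2*T (b(T) = (T² - 2*T) + 6 = 6 + T² - 2*T)
g(R) = -18 + R² (g(R) = (R² + 0) - 18 = R² - 18 = -18 + R²)
-g(b(-3)) = -(-18 + (6 + (-3)² - 2*(-3))²) = -(-18 + (6 + 9 + 6)²) = -(-18 + 21²) = -(-18 + 441) = -1*423 = -423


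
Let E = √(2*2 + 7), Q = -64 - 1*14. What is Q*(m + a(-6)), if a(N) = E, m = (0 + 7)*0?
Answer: -78*√11 ≈ -258.70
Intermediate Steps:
Q = -78 (Q = -64 - 14 = -78)
m = 0 (m = 7*0 = 0)
E = √11 (E = √(4 + 7) = √11 ≈ 3.3166)
a(N) = √11
Q*(m + a(-6)) = -78*(0 + √11) = -78*√11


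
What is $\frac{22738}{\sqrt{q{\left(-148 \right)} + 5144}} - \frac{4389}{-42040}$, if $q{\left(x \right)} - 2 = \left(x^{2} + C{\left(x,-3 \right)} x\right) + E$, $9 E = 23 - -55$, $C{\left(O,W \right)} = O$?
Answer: $\frac{4389}{42040} + \frac{11369 \sqrt{110166}}{36722} \approx 102.86$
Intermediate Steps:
$E = \frac{26}{3}$ ($E = \frac{23 - -55}{9} = \frac{23 + 55}{9} = \frac{1}{9} \cdot 78 = \frac{26}{3} \approx 8.6667$)
$q{\left(x \right)} = \frac{32}{3} + 2 x^{2}$ ($q{\left(x \right)} = 2 + \left(\left(x^{2} + x x\right) + \frac{26}{3}\right) = 2 + \left(\left(x^{2} + x^{2}\right) + \frac{26}{3}\right) = 2 + \left(2 x^{2} + \frac{26}{3}\right) = 2 + \left(\frac{26}{3} + 2 x^{2}\right) = \frac{32}{3} + 2 x^{2}$)
$\frac{22738}{\sqrt{q{\left(-148 \right)} + 5144}} - \frac{4389}{-42040} = \frac{22738}{\sqrt{\left(\frac{32}{3} + 2 \left(-148\right)^{2}\right) + 5144}} - \frac{4389}{-42040} = \frac{22738}{\sqrt{\left(\frac{32}{3} + 2 \cdot 21904\right) + 5144}} - - \frac{4389}{42040} = \frac{22738}{\sqrt{\left(\frac{32}{3} + 43808\right) + 5144}} + \frac{4389}{42040} = \frac{22738}{\sqrt{\frac{131456}{3} + 5144}} + \frac{4389}{42040} = \frac{22738}{\sqrt{\frac{146888}{3}}} + \frac{4389}{42040} = \frac{22738}{\frac{2}{3} \sqrt{110166}} + \frac{4389}{42040} = 22738 \frac{\sqrt{110166}}{73444} + \frac{4389}{42040} = \frac{11369 \sqrt{110166}}{36722} + \frac{4389}{42040} = \frac{4389}{42040} + \frac{11369 \sqrt{110166}}{36722}$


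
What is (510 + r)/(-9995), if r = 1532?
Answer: -2042/9995 ≈ -0.20430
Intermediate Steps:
(510 + r)/(-9995) = (510 + 1532)/(-9995) = 2042*(-1/9995) = -2042/9995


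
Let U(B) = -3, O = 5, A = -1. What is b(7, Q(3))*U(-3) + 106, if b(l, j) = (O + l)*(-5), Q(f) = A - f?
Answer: 286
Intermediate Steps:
Q(f) = -1 - f
b(l, j) = -25 - 5*l (b(l, j) = (5 + l)*(-5) = -25 - 5*l)
b(7, Q(3))*U(-3) + 106 = (-25 - 5*7)*(-3) + 106 = (-25 - 35)*(-3) + 106 = -60*(-3) + 106 = 180 + 106 = 286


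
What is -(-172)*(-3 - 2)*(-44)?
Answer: 37840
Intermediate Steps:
-(-172)*(-3 - 2)*(-44) = -(-172)*(-5)*(-44) = -43*20*(-44) = -860*(-44) = 37840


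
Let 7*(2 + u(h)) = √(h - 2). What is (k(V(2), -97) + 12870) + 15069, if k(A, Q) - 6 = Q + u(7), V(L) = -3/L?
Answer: 27846 + √5/7 ≈ 27846.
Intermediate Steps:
u(h) = -2 + √(-2 + h)/7 (u(h) = -2 + √(h - 2)/7 = -2 + √(-2 + h)/7)
k(A, Q) = 4 + Q + √5/7 (k(A, Q) = 6 + (Q + (-2 + √(-2 + 7)/7)) = 6 + (Q + (-2 + √5/7)) = 6 + (-2 + Q + √5/7) = 4 + Q + √5/7)
(k(V(2), -97) + 12870) + 15069 = ((4 - 97 + √5/7) + 12870) + 15069 = ((-93 + √5/7) + 12870) + 15069 = (12777 + √5/7) + 15069 = 27846 + √5/7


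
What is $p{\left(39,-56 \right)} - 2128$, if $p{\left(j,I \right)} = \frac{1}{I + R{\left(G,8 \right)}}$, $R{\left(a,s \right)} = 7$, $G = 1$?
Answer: $- \frac{104273}{49} \approx -2128.0$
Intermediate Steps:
$p{\left(j,I \right)} = \frac{1}{7 + I}$ ($p{\left(j,I \right)} = \frac{1}{I + 7} = \frac{1}{7 + I}$)
$p{\left(39,-56 \right)} - 2128 = \frac{1}{7 - 56} - 2128 = \frac{1}{-49} - 2128 = - \frac{1}{49} - 2128 = - \frac{104273}{49}$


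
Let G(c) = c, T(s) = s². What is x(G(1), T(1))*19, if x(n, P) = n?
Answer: 19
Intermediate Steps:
x(G(1), T(1))*19 = 1*19 = 19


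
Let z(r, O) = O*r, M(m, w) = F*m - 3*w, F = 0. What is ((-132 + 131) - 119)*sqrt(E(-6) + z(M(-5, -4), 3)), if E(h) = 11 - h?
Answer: -120*sqrt(53) ≈ -873.61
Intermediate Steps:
M(m, w) = -3*w (M(m, w) = 0*m - 3*w = 0 - 3*w = -3*w)
((-132 + 131) - 119)*sqrt(E(-6) + z(M(-5, -4), 3)) = ((-132 + 131) - 119)*sqrt((11 - 1*(-6)) + 3*(-3*(-4))) = (-1 - 119)*sqrt((11 + 6) + 3*12) = -120*sqrt(17 + 36) = -120*sqrt(53)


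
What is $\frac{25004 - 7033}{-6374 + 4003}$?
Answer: $- \frac{17971}{2371} \approx -7.5795$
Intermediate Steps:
$\frac{25004 - 7033}{-6374 + 4003} = \frac{17971}{-2371} = 17971 \left(- \frac{1}{2371}\right) = - \frac{17971}{2371}$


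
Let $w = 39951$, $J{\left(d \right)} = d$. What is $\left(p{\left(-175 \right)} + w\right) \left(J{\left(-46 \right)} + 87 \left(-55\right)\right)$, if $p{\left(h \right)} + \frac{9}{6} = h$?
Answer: $- \frac{384301219}{2} \approx -1.9215 \cdot 10^{8}$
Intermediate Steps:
$p{\left(h \right)} = - \frac{3}{2} + h$
$\left(p{\left(-175 \right)} + w\right) \left(J{\left(-46 \right)} + 87 \left(-55\right)\right) = \left(\left(- \frac{3}{2} - 175\right) + 39951\right) \left(-46 + 87 \left(-55\right)\right) = \left(- \frac{353}{2} + 39951\right) \left(-46 - 4785\right) = \frac{79549}{2} \left(-4831\right) = - \frac{384301219}{2}$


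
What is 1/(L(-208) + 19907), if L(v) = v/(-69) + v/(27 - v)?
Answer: 16215/322826533 ≈ 5.0228e-5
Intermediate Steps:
L(v) = -v/69 + v/(27 - v) (L(v) = v*(-1/69) + v/(27 - v) = -v/69 + v/(27 - v))
1/(L(-208) + 19907) = 1/(-1*(-208)*(42 - 208)/(-1863 + 69*(-208)) + 19907) = 1/(-1*(-208)*(-166)/(-1863 - 14352) + 19907) = 1/(-1*(-208)*(-166)/(-16215) + 19907) = 1/(-1*(-208)*(-1/16215)*(-166) + 19907) = 1/(34528/16215 + 19907) = 1/(322826533/16215) = 16215/322826533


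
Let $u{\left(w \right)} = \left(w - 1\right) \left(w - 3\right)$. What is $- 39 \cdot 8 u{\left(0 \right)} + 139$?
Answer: $-797$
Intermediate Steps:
$u{\left(w \right)} = \left(-1 + w\right) \left(-3 + w\right)$
$- 39 \cdot 8 u{\left(0 \right)} + 139 = - 39 \cdot 8 \left(3 + 0^{2} - 0\right) + 139 = - 39 \cdot 8 \left(3 + 0 + 0\right) + 139 = - 39 \cdot 8 \cdot 3 + 139 = \left(-39\right) 24 + 139 = -936 + 139 = -797$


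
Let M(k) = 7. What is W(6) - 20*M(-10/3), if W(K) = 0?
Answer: -140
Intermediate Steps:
W(6) - 20*M(-10/3) = 0 - 20*7 = 0 - 140 = -140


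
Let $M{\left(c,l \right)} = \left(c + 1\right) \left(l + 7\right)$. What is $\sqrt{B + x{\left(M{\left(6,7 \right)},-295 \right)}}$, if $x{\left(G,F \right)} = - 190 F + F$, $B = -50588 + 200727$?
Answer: $\sqrt{205894} \approx 453.76$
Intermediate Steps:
$M{\left(c,l \right)} = \left(1 + c\right) \left(7 + l\right)$
$B = 150139$
$x{\left(G,F \right)} = - 189 F$
$\sqrt{B + x{\left(M{\left(6,7 \right)},-295 \right)}} = \sqrt{150139 - -55755} = \sqrt{150139 + 55755} = \sqrt{205894}$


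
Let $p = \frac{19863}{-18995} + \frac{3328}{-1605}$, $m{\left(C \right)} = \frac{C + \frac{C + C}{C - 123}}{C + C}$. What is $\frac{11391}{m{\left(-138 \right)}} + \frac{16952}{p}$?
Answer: $\frac{17263690289466}{985189121} \approx 17523.0$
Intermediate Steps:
$m{\left(C \right)} = \frac{C + \frac{2 C}{-123 + C}}{2 C}$
$p = - \frac{3803819}{1219479}$ ($p = 19863 \left(- \frac{1}{18995}\right) + 3328 \left(- \frac{1}{1605}\right) = - \frac{19863}{18995} - \frac{3328}{1605} = - \frac{3803819}{1219479} \approx -3.1192$)
$\frac{11391}{m{\left(-138 \right)}} + \frac{16952}{p} = \frac{11391}{\frac{1}{2} \frac{1}{-123 - 138} \left(-121 - 138\right)} + \frac{16952}{- \frac{3803819}{1219479}} = \frac{11391}{\frac{1}{2} \frac{1}{-261} \left(-259\right)} + 16952 \left(- \frac{1219479}{3803819}\right) = \frac{11391}{\frac{1}{2} \left(- \frac{1}{261}\right) \left(-259\right)} - \frac{20672608008}{3803819} = \frac{11391}{\frac{259}{522}} - \frac{20672608008}{3803819} = 11391 \cdot \frac{522}{259} - \frac{20672608008}{3803819} = \frac{5946102}{259} - \frac{20672608008}{3803819} = \frac{17263690289466}{985189121}$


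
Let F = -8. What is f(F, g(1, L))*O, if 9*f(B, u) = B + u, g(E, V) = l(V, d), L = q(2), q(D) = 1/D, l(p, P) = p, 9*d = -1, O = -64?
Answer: 160/3 ≈ 53.333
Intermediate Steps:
d = -⅑ (d = (⅑)*(-1) = -⅑ ≈ -0.11111)
L = ½ (L = 1/2 = ½ ≈ 0.50000)
g(E, V) = V
f(B, u) = B/9 + u/9 (f(B, u) = (B + u)/9 = B/9 + u/9)
f(F, g(1, L))*O = ((⅑)*(-8) + (⅑)*(½))*(-64) = (-8/9 + 1/18)*(-64) = -⅚*(-64) = 160/3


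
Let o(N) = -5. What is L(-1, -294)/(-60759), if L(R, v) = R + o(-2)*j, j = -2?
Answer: -1/6751 ≈ -0.00014813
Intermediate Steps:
L(R, v) = 10 + R (L(R, v) = R - 5*(-2) = R + 10 = 10 + R)
L(-1, -294)/(-60759) = (10 - 1)/(-60759) = 9*(-1/60759) = -1/6751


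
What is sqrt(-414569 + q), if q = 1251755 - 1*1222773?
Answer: 3*I*sqrt(42843) ≈ 620.96*I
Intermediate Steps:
q = 28982 (q = 1251755 - 1222773 = 28982)
sqrt(-414569 + q) = sqrt(-414569 + 28982) = sqrt(-385587) = 3*I*sqrt(42843)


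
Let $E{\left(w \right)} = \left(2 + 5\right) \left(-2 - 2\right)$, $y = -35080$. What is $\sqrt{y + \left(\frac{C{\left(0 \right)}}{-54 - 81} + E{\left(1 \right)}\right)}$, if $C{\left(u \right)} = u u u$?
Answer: $2 i \sqrt{8777} \approx 187.37 i$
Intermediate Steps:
$C{\left(u \right)} = u^{3}$ ($C{\left(u \right)} = u^{2} u = u^{3}$)
$E{\left(w \right)} = -28$ ($E{\left(w \right)} = 7 \left(-4\right) = -28$)
$\sqrt{y + \left(\frac{C{\left(0 \right)}}{-54 - 81} + E{\left(1 \right)}\right)} = \sqrt{-35080 - \left(28 - \frac{0^{3}}{-54 - 81}\right)} = \sqrt{-35080 - \left(28 + \frac{0}{-135}\right)} = \sqrt{-35080 + \left(0 \left(- \frac{1}{135}\right) - 28\right)} = \sqrt{-35080 + \left(0 - 28\right)} = \sqrt{-35080 - 28} = \sqrt{-35108} = 2 i \sqrt{8777}$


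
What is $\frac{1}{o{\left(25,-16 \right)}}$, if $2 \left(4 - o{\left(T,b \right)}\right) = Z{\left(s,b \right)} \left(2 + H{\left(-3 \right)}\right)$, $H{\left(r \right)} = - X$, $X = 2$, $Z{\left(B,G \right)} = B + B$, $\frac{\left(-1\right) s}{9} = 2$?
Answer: $\frac{1}{4} \approx 0.25$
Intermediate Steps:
$s = -18$ ($s = \left(-9\right) 2 = -18$)
$Z{\left(B,G \right)} = 2 B$
$H{\left(r \right)} = -2$ ($H{\left(r \right)} = \left(-1\right) 2 = -2$)
$o{\left(T,b \right)} = 4$ ($o{\left(T,b \right)} = 4 - \frac{2 \left(-18\right) \left(2 - 2\right)}{2} = 4 - \frac{\left(-36\right) 0}{2} = 4 - 0 = 4 + 0 = 4$)
$\frac{1}{o{\left(25,-16 \right)}} = \frac{1}{4}$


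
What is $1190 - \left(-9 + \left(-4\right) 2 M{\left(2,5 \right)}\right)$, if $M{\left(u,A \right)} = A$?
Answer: $1239$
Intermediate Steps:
$1190 - \left(-9 + \left(-4\right) 2 M{\left(2,5 \right)}\right) = 1190 - \left(-9 + \left(-4\right) 2 \cdot 5\right) = 1190 - \left(-9 - 40\right) = 1190 - -49 = 1190 + 49 = 1239$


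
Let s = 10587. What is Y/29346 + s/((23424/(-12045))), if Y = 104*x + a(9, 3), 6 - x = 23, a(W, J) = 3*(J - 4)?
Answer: -623709263749/114566784 ≈ -5444.1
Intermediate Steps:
a(W, J) = -12 + 3*J (a(W, J) = 3*(-4 + J) = -12 + 3*J)
x = -17 (x = 6 - 1*23 = 6 - 23 = -17)
Y = -1771 (Y = 104*(-17) + (-12 + 3*3) = -1768 + (-12 + 9) = -1768 - 3 = -1771)
Y/29346 + s/((23424/(-12045))) = -1771/29346 + 10587/((23424/(-12045))) = -1771*1/29346 + 10587/((23424*(-1/12045))) = -1771/29346 + 10587/(-7808/4015) = -1771/29346 + 10587*(-4015/7808) = -1771/29346 - 42506805/7808 = -623709263749/114566784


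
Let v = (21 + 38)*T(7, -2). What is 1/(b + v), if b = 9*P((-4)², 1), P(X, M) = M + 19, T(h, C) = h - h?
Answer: 1/180 ≈ 0.0055556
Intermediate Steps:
T(h, C) = 0
P(X, M) = 19 + M
b = 180 (b = 9*(19 + 1) = 9*20 = 180)
v = 0 (v = (21 + 38)*0 = 59*0 = 0)
1/(b + v) = 1/(180 + 0) = 1/180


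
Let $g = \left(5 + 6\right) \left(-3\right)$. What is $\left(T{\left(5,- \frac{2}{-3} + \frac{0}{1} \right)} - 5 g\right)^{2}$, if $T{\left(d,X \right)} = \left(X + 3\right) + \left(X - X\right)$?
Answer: $\frac{256036}{9} \approx 28448.0$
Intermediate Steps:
$T{\left(d,X \right)} = 3 + X$ ($T{\left(d,X \right)} = \left(3 + X\right) + 0 = 3 + X$)
$g = -33$ ($g = 11 \left(-3\right) = -33$)
$\left(T{\left(5,- \frac{2}{-3} + \frac{0}{1} \right)} - 5 g\right)^{2} = \left(\left(3 + \left(- \frac{2}{-3} + \frac{0}{1}\right)\right) - -165\right)^{2} = \left(\left(3 + \left(\left(-2\right) \left(- \frac{1}{3}\right) + 0 \cdot 1\right)\right) + 165\right)^{2} = \left(\left(3 + \left(\frac{2}{3} + 0\right)\right) + 165\right)^{2} = \left(\left(3 + \frac{2}{3}\right) + 165\right)^{2} = \left(\frac{11}{3} + 165\right)^{2} = \left(\frac{506}{3}\right)^{2} = \frac{256036}{9}$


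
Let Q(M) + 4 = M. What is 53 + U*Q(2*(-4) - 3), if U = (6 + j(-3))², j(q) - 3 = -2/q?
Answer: -4046/3 ≈ -1348.7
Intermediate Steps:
j(q) = 3 - 2/q
Q(M) = -4 + M
U = 841/9 (U = (6 + (3 - 2/(-3)))² = (6 + (3 - 2*(-⅓)))² = (6 + (3 + ⅔))² = (6 + 11/3)² = (29/3)² = 841/9 ≈ 93.444)
53 + U*Q(2*(-4) - 3) = 53 + 841*(-4 + (2*(-4) - 3))/9 = 53 + 841*(-4 + (-8 - 3))/9 = 53 + 841*(-4 - 11)/9 = 53 + (841/9)*(-15) = 53 - 4205/3 = -4046/3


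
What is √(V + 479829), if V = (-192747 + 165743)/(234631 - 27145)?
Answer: √573801224051515/34581 ≈ 692.70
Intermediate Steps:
V = -13502/103743 (V = -27004/207486 = -27004*1/207486 = -13502/103743 ≈ -0.13015)
√(V + 479829) = √(-13502/103743 + 479829) = √(49778886445/103743) = √573801224051515/34581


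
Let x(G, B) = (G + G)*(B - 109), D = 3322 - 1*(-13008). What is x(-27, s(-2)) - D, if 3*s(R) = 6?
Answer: -10552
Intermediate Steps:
D = 16330 (D = 3322 + 13008 = 16330)
s(R) = 2 (s(R) = (⅓)*6 = 2)
x(G, B) = 2*G*(-109 + B) (x(G, B) = (2*G)*(-109 + B) = 2*G*(-109 + B))
x(-27, s(-2)) - D = 2*(-27)*(-109 + 2) - 1*16330 = 2*(-27)*(-107) - 16330 = 5778 - 16330 = -10552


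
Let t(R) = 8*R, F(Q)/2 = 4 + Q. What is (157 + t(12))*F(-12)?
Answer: -4048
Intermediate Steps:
F(Q) = 8 + 2*Q (F(Q) = 2*(4 + Q) = 8 + 2*Q)
(157 + t(12))*F(-12) = (157 + 8*12)*(8 + 2*(-12)) = (157 + 96)*(8 - 24) = 253*(-16) = -4048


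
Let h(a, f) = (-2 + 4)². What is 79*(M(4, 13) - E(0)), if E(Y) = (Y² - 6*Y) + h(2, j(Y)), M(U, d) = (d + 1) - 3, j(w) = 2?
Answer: 553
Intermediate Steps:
h(a, f) = 4 (h(a, f) = 2² = 4)
M(U, d) = -2 + d (M(U, d) = (1 + d) - 3 = -2 + d)
E(Y) = 4 + Y² - 6*Y (E(Y) = (Y² - 6*Y) + 4 = 4 + Y² - 6*Y)
79*(M(4, 13) - E(0)) = 79*((-2 + 13) - (4 + 0² - 6*0)) = 79*(11 - (4 + 0 + 0)) = 79*(11 - 1*4) = 79*(11 - 4) = 79*7 = 553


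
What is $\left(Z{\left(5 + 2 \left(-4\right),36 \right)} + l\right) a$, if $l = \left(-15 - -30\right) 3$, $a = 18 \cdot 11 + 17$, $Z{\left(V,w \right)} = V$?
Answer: $9030$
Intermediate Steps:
$a = 215$ ($a = 198 + 17 = 215$)
$l = 45$ ($l = \left(-15 + 30\right) 3 = 15 \cdot 3 = 45$)
$\left(Z{\left(5 + 2 \left(-4\right),36 \right)} + l\right) a = \left(\left(5 + 2 \left(-4\right)\right) + 45\right) 215 = \left(\left(5 - 8\right) + 45\right) 215 = \left(-3 + 45\right) 215 = 42 \cdot 215 = 9030$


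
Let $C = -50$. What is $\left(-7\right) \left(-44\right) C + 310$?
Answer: $-15090$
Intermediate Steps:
$\left(-7\right) \left(-44\right) C + 310 = \left(-7\right) \left(-44\right) \left(-50\right) + 310 = 308 \left(-50\right) + 310 = -15400 + 310 = -15090$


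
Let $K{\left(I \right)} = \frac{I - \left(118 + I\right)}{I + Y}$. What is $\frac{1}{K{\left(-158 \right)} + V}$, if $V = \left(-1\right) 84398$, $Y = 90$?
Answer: $- \frac{34}{2869473} \approx -1.1849 \cdot 10^{-5}$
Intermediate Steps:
$V = -84398$
$K{\left(I \right)} = - \frac{118}{90 + I}$ ($K{\left(I \right)} = \frac{I - \left(118 + I\right)}{I + 90} = - \frac{118}{90 + I}$)
$\frac{1}{K{\left(-158 \right)} + V} = \frac{1}{- \frac{118}{90 - 158} - 84398} = \frac{1}{- \frac{118}{-68} - 84398} = \frac{1}{\left(-118\right) \left(- \frac{1}{68}\right) - 84398} = \frac{1}{\frac{59}{34} - 84398} = \frac{1}{- \frac{2869473}{34}} = - \frac{34}{2869473}$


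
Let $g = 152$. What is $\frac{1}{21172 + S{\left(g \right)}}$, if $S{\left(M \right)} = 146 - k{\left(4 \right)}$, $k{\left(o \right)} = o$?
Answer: $\frac{1}{21314} \approx 4.6918 \cdot 10^{-5}$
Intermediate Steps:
$S{\left(M \right)} = 142$ ($S{\left(M \right)} = 146 - 4 = 142$)
$\frac{1}{21172 + S{\left(g \right)}} = \frac{1}{21172 + 142} = \frac{1}{21314}$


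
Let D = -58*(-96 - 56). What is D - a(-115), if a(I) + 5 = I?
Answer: 8936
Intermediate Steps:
D = 8816 (D = -58*(-152) = 8816)
a(I) = -5 + I
D - a(-115) = 8816 - (-5 - 115) = 8816 - 1*(-120) = 8816 + 120 = 8936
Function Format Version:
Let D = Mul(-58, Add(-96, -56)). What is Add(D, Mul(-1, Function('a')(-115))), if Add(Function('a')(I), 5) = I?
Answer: 8936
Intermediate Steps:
D = 8816 (D = Mul(-58, -152) = 8816)
Function('a')(I) = Add(-5, I)
Add(D, Mul(-1, Function('a')(-115))) = Add(8816, Mul(-1, Add(-5, -115))) = Add(8816, Mul(-1, -120)) = Add(8816, 120) = 8936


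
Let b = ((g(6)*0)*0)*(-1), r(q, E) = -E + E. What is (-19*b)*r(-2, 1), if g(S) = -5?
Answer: 0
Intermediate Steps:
r(q, E) = 0
b = 0 (b = (-5*0*0)*(-1) = (0*0)*(-1) = 0*(-1) = 0)
(-19*b)*r(-2, 1) = -19*0*0 = 0*0 = 0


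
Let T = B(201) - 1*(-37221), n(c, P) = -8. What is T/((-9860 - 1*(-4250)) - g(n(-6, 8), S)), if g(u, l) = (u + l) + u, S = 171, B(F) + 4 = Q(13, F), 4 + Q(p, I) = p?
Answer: -37226/5765 ≈ -6.4572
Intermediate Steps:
Q(p, I) = -4 + p
B(F) = 5 (B(F) = -4 + (-4 + 13) = -4 + 9 = 5)
g(u, l) = l + 2*u (g(u, l) = (l + u) + u = l + 2*u)
T = 37226 (T = 5 - 1*(-37221) = 5 + 37221 = 37226)
T/((-9860 - 1*(-4250)) - g(n(-6, 8), S)) = 37226/((-9860 - 1*(-4250)) - (171 + 2*(-8))) = 37226/((-9860 + 4250) - (171 - 16)) = 37226/(-5610 - 1*155) = 37226/(-5610 - 155) = 37226/(-5765) = 37226*(-1/5765) = -37226/5765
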